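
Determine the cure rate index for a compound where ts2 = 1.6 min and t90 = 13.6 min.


CRI = 100 / (t90 - ts2)
= 100 / (13.6 - 1.6)
= 100 / 12.0
= 8.33 min^-1

8.33 min^-1


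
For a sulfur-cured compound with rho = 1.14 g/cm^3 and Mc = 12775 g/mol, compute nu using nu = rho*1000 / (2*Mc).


nu = rho * 1000 / (2 * Mc)
nu = 1.14 * 1000 / (2 * 12775)
nu = 1140.0 / 25550
nu = 0.0446 mol/L

0.0446 mol/L


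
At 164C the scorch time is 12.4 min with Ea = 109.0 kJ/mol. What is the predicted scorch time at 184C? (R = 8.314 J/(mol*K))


Convert temperatures: T1 = 164 + 273.15 = 437.15 K, T2 = 184 + 273.15 = 457.15 K
ts2_new = 12.4 * exp(109000 / 8.314 * (1/457.15 - 1/437.15))
1/T2 - 1/T1 = -1.0008e-04
ts2_new = 3.34 min

3.34 min


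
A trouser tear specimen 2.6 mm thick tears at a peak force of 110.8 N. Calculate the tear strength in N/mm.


Tear strength = force / thickness
= 110.8 / 2.6
= 42.62 N/mm

42.62 N/mm


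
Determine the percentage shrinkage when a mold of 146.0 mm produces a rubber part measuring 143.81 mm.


Shrinkage = (mold - part) / mold * 100
= (146.0 - 143.81) / 146.0 * 100
= 2.19 / 146.0 * 100
= 1.5%

1.5%


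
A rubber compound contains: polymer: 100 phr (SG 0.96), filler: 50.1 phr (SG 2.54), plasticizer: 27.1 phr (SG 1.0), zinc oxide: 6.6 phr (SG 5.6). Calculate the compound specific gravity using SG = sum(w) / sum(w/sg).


Sum of weights = 183.8
Volume contributions:
  polymer: 100/0.96 = 104.1667
  filler: 50.1/2.54 = 19.7244
  plasticizer: 27.1/1.0 = 27.1000
  zinc oxide: 6.6/5.6 = 1.1786
Sum of volumes = 152.1696
SG = 183.8 / 152.1696 = 1.208

SG = 1.208


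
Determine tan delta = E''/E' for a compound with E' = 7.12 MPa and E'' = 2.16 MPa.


tan delta = E'' / E'
= 2.16 / 7.12
= 0.3034

tan delta = 0.3034


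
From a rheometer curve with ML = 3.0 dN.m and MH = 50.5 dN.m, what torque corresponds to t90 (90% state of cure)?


M90 = ML + 0.9 * (MH - ML)
M90 = 3.0 + 0.9 * (50.5 - 3.0)
M90 = 3.0 + 0.9 * 47.5
M90 = 45.75 dN.m

45.75 dN.m


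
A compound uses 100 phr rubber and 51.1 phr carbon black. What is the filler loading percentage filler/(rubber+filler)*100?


Filler % = filler / (rubber + filler) * 100
= 51.1 / (100 + 51.1) * 100
= 51.1 / 151.1 * 100
= 33.82%

33.82%


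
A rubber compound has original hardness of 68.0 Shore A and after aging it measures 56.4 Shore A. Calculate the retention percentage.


Retention = aged / original * 100
= 56.4 / 68.0 * 100
= 82.9%

82.9%


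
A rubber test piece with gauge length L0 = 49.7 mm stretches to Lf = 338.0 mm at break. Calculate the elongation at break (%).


Elongation = (Lf - L0) / L0 * 100
= (338.0 - 49.7) / 49.7 * 100
= 288.3 / 49.7 * 100
= 580.1%

580.1%


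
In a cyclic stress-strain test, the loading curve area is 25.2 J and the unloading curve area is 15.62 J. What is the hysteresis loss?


Hysteresis loss = loading - unloading
= 25.2 - 15.62
= 9.58 J

9.58 J


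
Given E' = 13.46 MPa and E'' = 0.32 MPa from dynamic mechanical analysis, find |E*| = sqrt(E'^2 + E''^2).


|E*| = sqrt(E'^2 + E''^2)
= sqrt(13.46^2 + 0.32^2)
= sqrt(181.1716 + 0.1024)
= 13.464 MPa

13.464 MPa


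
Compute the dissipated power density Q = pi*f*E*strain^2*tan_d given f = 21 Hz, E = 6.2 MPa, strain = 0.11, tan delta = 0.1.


Q = pi * f * E * strain^2 * tan_d
= pi * 21 * 6.2 * 0.11^2 * 0.1
= pi * 21 * 6.2 * 0.0121 * 0.1
= 0.4949

Q = 0.4949


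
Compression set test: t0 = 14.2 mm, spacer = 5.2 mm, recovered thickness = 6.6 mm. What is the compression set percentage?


CS = (t0 - recovered) / (t0 - ts) * 100
= (14.2 - 6.6) / (14.2 - 5.2) * 100
= 7.6 / 9.0 * 100
= 84.4%

84.4%


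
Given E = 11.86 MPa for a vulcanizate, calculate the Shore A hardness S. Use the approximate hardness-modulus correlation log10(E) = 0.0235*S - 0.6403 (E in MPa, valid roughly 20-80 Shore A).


log10(E) = 0.0235*S - 0.6403  =>  S = (log10(E) + 0.6403) / 0.0235
log10(11.86) = 1.074085
S = (1.074085 + 0.6403) / 0.0235 = 1.714385 / 0.0235
S = 73.0

Shore A = 73.0


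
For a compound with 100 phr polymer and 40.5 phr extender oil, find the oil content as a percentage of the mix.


Oil % = oil / (100 + oil) * 100
= 40.5 / (100 + 40.5) * 100
= 40.5 / 140.5 * 100
= 28.83%

28.83%


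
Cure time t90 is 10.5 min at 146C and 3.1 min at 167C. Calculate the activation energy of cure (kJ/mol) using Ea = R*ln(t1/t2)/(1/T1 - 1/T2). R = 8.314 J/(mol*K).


T1 = 419.15 K, T2 = 440.15 K
1/T1 - 1/T2 = 1.1383e-04
ln(t1/t2) = ln(10.5/3.1) = 1.2200
Ea = 8.314 * 1.2200 / 1.1383e-04 = 89106.8668 J/mol
Ea = 89.11 kJ/mol

89.11 kJ/mol


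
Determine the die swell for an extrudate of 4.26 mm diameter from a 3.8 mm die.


Die swell ratio = D_extrudate / D_die
= 4.26 / 3.8
= 1.121

Die swell = 1.121


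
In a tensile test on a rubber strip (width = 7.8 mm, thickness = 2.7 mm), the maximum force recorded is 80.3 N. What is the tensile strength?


Area = width * thickness = 7.8 * 2.7 = 21.06 mm^2
TS = force / area = 80.3 / 21.06 = 3.81 MPa

3.81 MPa


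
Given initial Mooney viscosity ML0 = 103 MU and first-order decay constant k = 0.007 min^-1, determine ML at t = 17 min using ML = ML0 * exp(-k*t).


ML = ML0 * exp(-k * t)
ML = 103 * exp(-0.007 * 17)
ML = 103 * 0.8878
ML = 91.44 MU

91.44 MU


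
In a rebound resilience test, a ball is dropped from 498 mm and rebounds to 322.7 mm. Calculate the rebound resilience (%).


Resilience = h_rebound / h_drop * 100
= 322.7 / 498 * 100
= 64.8%

64.8%


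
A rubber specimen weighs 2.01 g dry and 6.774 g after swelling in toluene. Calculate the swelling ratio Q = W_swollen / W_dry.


Q = W_swollen / W_dry
Q = 6.774 / 2.01
Q = 3.37

Q = 3.37


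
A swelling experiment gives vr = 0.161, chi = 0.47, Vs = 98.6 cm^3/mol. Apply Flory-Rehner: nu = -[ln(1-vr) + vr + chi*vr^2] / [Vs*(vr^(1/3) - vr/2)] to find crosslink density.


ln(1 - vr) = ln(1 - 0.161) = -0.1755
Numerator = -((-0.1755) + 0.161 + 0.47 * 0.161^2) = 0.0024
Denominator = 98.6 * (0.161^(1/3) - 0.161/2) = 45.7023
nu = 0.0024 / 45.7023 = 5.1676e-05 mol/cm^3

5.1676e-05 mol/cm^3


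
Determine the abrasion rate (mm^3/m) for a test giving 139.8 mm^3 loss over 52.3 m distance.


Rate = volume_loss / distance
= 139.8 / 52.3
= 2.673 mm^3/m

2.673 mm^3/m


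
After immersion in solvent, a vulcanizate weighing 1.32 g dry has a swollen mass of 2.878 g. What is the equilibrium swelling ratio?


Q = W_swollen / W_dry
Q = 2.878 / 1.32
Q = 2.18

Q = 2.18


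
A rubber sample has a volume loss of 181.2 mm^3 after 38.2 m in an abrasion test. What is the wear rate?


Rate = volume_loss / distance
= 181.2 / 38.2
= 4.743 mm^3/m

4.743 mm^3/m


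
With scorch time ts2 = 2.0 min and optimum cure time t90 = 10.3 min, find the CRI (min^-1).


CRI = 100 / (t90 - ts2)
= 100 / (10.3 - 2.0)
= 100 / 8.3
= 12.05 min^-1

12.05 min^-1


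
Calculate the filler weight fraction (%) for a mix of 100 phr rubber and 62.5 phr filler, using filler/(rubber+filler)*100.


Filler % = filler / (rubber + filler) * 100
= 62.5 / (100 + 62.5) * 100
= 62.5 / 162.5 * 100
= 38.46%

38.46%


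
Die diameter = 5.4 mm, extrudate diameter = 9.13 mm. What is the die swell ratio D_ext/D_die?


Die swell ratio = D_extrudate / D_die
= 9.13 / 5.4
= 1.691

Die swell = 1.691


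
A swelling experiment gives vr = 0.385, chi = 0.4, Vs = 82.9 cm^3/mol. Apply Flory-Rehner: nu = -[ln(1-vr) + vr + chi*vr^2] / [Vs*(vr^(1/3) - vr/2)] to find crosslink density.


ln(1 - vr) = ln(1 - 0.385) = -0.4861
Numerator = -((-0.4861) + 0.385 + 0.4 * 0.385^2) = 0.0418
Denominator = 82.9 * (0.385^(1/3) - 0.385/2) = 44.3497
nu = 0.0418 / 44.3497 = 9.4348e-04 mol/cm^3

9.4348e-04 mol/cm^3


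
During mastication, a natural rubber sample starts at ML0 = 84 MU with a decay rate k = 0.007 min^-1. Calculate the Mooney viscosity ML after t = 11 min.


ML = ML0 * exp(-k * t)
ML = 84 * exp(-0.007 * 11)
ML = 84 * 0.9259
ML = 77.77 MU

77.77 MU


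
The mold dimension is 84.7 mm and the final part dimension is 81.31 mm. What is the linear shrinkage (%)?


Shrinkage = (mold - part) / mold * 100
= (84.7 - 81.31) / 84.7 * 100
= 3.39 / 84.7 * 100
= 4.0%

4.0%


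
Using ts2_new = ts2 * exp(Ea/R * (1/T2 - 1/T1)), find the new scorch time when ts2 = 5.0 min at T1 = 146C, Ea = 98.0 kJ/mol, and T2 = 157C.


Convert temperatures: T1 = 146 + 273.15 = 419.15 K, T2 = 157 + 273.15 = 430.15 K
ts2_new = 5.0 * exp(98000 / 8.314 * (1/430.15 - 1/419.15))
1/T2 - 1/T1 = -6.1010e-05
ts2_new = 2.44 min

2.44 min


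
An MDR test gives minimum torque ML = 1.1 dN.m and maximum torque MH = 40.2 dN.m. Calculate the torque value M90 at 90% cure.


M90 = ML + 0.9 * (MH - ML)
M90 = 1.1 + 0.9 * (40.2 - 1.1)
M90 = 1.1 + 0.9 * 39.1
M90 = 36.29 dN.m

36.29 dN.m


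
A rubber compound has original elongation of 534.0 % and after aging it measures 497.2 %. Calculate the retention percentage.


Retention = aged / original * 100
= 497.2 / 534.0 * 100
= 93.1%

93.1%


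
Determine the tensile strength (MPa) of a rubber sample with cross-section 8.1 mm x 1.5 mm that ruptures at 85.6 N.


Area = width * thickness = 8.1 * 1.5 = 12.15 mm^2
TS = force / area = 85.6 / 12.15 = 7.05 MPa

7.05 MPa


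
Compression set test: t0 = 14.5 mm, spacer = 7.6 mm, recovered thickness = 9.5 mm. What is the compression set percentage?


CS = (t0 - recovered) / (t0 - ts) * 100
= (14.5 - 9.5) / (14.5 - 7.6) * 100
= 5.0 / 6.9 * 100
= 72.5%

72.5%


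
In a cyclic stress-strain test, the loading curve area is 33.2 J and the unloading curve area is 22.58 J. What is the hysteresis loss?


Hysteresis loss = loading - unloading
= 33.2 - 22.58
= 10.62 J

10.62 J


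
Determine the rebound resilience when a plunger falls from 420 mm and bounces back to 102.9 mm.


Resilience = h_rebound / h_drop * 100
= 102.9 / 420 * 100
= 24.5%

24.5%


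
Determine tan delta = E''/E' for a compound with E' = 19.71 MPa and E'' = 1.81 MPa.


tan delta = E'' / E'
= 1.81 / 19.71
= 0.0918

tan delta = 0.0918


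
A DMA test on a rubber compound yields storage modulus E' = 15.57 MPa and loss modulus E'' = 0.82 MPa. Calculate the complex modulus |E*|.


|E*| = sqrt(E'^2 + E''^2)
= sqrt(15.57^2 + 0.82^2)
= sqrt(242.4249 + 0.6724)
= 15.592 MPa

15.592 MPa


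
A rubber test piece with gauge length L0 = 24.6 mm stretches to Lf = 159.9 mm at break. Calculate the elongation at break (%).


Elongation = (Lf - L0) / L0 * 100
= (159.9 - 24.6) / 24.6 * 100
= 135.3 / 24.6 * 100
= 550.0%

550.0%


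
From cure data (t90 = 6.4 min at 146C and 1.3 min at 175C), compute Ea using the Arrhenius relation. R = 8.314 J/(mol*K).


T1 = 419.15 K, T2 = 448.15 K
1/T1 - 1/T2 = 1.5439e-04
ln(t1/t2) = ln(6.4/1.3) = 1.5939
Ea = 8.314 * 1.5939 / 1.5439e-04 = 85837.1231 J/mol
Ea = 85.84 kJ/mol

85.84 kJ/mol


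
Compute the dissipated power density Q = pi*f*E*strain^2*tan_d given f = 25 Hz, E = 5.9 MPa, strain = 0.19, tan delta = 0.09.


Q = pi * f * E * strain^2 * tan_d
= pi * 25 * 5.9 * 0.19^2 * 0.09
= pi * 25 * 5.9 * 0.0361 * 0.09
= 1.5055

Q = 1.5055


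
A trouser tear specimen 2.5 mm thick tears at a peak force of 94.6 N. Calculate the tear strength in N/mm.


Tear strength = force / thickness
= 94.6 / 2.5
= 37.84 N/mm

37.84 N/mm


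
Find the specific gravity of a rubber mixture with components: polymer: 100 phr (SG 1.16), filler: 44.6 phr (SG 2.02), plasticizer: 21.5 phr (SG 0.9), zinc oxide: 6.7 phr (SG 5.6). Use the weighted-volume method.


Sum of weights = 172.8
Volume contributions:
  polymer: 100/1.16 = 86.2069
  filler: 44.6/2.02 = 22.0792
  plasticizer: 21.5/0.9 = 23.8889
  zinc oxide: 6.7/5.6 = 1.1964
Sum of volumes = 133.3714
SG = 172.8 / 133.3714 = 1.296

SG = 1.296


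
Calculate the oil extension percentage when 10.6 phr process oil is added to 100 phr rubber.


Oil % = oil / (100 + oil) * 100
= 10.6 / (100 + 10.6) * 100
= 10.6 / 110.6 * 100
= 9.58%

9.58%


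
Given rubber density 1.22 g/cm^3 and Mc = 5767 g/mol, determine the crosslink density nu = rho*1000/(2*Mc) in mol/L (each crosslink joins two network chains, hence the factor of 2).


nu = rho * 1000 / (2 * Mc)
nu = 1.22 * 1000 / (2 * 5767)
nu = 1220.0 / 11534
nu = 0.1058 mol/L

0.1058 mol/L


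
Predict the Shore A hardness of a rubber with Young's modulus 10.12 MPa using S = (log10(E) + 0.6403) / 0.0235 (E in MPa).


log10(E) = 0.0235*S - 0.6403  =>  S = (log10(E) + 0.6403) / 0.0235
log10(10.12) = 1.005181
S = (1.005181 + 0.6403) / 0.0235 = 1.645481 / 0.0235
S = 70.0

Shore A = 70.0


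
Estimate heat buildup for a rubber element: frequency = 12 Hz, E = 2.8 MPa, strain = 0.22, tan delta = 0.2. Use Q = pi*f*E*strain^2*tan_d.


Q = pi * f * E * strain^2 * tan_d
= pi * 12 * 2.8 * 0.22^2 * 0.2
= pi * 12 * 2.8 * 0.0484 * 0.2
= 1.0218

Q = 1.0218


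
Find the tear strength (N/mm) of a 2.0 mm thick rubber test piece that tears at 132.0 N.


Tear strength = force / thickness
= 132.0 / 2.0
= 66.0 N/mm

66.0 N/mm


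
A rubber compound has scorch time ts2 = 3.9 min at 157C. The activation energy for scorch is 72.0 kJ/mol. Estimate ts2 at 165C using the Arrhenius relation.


Convert temperatures: T1 = 157 + 273.15 = 430.15 K, T2 = 165 + 273.15 = 438.15 K
ts2_new = 3.9 * exp(72000 / 8.314 * (1/438.15 - 1/430.15))
1/T2 - 1/T1 = -4.2447e-05
ts2_new = 2.7 min

2.7 min


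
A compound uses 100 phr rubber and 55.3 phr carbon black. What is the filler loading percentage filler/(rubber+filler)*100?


Filler % = filler / (rubber + filler) * 100
= 55.3 / (100 + 55.3) * 100
= 55.3 / 155.3 * 100
= 35.61%

35.61%


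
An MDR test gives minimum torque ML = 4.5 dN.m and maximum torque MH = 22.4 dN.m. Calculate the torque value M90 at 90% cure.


M90 = ML + 0.9 * (MH - ML)
M90 = 4.5 + 0.9 * (22.4 - 4.5)
M90 = 4.5 + 0.9 * 17.9
M90 = 20.61 dN.m

20.61 dN.m


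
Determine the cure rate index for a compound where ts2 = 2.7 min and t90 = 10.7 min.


CRI = 100 / (t90 - ts2)
= 100 / (10.7 - 2.7)
= 100 / 8.0
= 12.5 min^-1

12.5 min^-1


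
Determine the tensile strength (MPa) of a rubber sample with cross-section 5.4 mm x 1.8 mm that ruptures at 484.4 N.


Area = width * thickness = 5.4 * 1.8 = 9.72 mm^2
TS = force / area = 484.4 / 9.72 = 49.84 MPa

49.84 MPa


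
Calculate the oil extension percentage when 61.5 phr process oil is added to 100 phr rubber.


Oil % = oil / (100 + oil) * 100
= 61.5 / (100 + 61.5) * 100
= 61.5 / 161.5 * 100
= 38.08%

38.08%


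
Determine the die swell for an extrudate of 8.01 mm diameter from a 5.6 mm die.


Die swell ratio = D_extrudate / D_die
= 8.01 / 5.6
= 1.43

Die swell = 1.43


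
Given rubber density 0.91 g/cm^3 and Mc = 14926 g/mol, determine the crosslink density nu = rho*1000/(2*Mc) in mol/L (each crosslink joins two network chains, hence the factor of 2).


nu = rho * 1000 / (2 * Mc)
nu = 0.91 * 1000 / (2 * 14926)
nu = 910.0 / 29852
nu = 0.0305 mol/L

0.0305 mol/L


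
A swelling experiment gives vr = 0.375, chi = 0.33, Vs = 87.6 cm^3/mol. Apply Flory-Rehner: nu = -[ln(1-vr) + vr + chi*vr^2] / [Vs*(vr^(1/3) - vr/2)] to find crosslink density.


ln(1 - vr) = ln(1 - 0.375) = -0.4700
Numerator = -((-0.4700) + 0.375 + 0.33 * 0.375^2) = 0.0486
Denominator = 87.6 * (0.375^(1/3) - 0.375/2) = 46.7455
nu = 0.0486 / 46.7455 = 0.0010 mol/cm^3

0.0010 mol/cm^3


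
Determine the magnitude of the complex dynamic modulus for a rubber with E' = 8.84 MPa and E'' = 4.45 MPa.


|E*| = sqrt(E'^2 + E''^2)
= sqrt(8.84^2 + 4.45^2)
= sqrt(78.1456 + 19.8025)
= 9.897 MPa

9.897 MPa


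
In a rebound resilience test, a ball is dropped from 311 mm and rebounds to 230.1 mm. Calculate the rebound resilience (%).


Resilience = h_rebound / h_drop * 100
= 230.1 / 311 * 100
= 74.0%

74.0%


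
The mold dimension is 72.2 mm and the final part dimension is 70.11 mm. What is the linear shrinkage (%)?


Shrinkage = (mold - part) / mold * 100
= (72.2 - 70.11) / 72.2 * 100
= 2.09 / 72.2 * 100
= 2.89%

2.89%


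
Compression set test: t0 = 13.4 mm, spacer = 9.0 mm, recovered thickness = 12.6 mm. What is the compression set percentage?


CS = (t0 - recovered) / (t0 - ts) * 100
= (13.4 - 12.6) / (13.4 - 9.0) * 100
= 0.8 / 4.4 * 100
= 18.2%

18.2%


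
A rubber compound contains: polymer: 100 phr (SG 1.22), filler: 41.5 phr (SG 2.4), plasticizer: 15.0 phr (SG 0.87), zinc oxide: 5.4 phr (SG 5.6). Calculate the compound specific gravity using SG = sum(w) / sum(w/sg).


Sum of weights = 161.9
Volume contributions:
  polymer: 100/1.22 = 81.9672
  filler: 41.5/2.4 = 17.2917
  plasticizer: 15.0/0.87 = 17.2414
  zinc oxide: 5.4/5.6 = 0.9643
Sum of volumes = 117.4645
SG = 161.9 / 117.4645 = 1.378

SG = 1.378


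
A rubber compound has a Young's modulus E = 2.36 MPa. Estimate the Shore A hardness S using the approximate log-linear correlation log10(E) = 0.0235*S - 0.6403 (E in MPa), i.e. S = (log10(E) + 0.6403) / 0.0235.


log10(E) = 0.0235*S - 0.6403  =>  S = (log10(E) + 0.6403) / 0.0235
log10(2.36) = 0.372912
S = (0.372912 + 0.6403) / 0.0235 = 1.013212 / 0.0235
S = 43.1

Shore A = 43.1


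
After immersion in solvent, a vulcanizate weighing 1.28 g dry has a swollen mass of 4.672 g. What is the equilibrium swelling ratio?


Q = W_swollen / W_dry
Q = 4.672 / 1.28
Q = 3.65

Q = 3.65


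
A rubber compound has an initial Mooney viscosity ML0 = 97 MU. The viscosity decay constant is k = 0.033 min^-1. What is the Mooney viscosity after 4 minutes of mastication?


ML = ML0 * exp(-k * t)
ML = 97 * exp(-0.033 * 4)
ML = 97 * 0.8763
ML = 85.01 MU

85.01 MU


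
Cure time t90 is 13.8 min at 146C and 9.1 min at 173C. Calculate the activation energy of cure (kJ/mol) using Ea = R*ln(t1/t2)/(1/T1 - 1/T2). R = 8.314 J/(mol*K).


T1 = 419.15 K, T2 = 446.15 K
1/T1 - 1/T2 = 1.4438e-04
ln(t1/t2) = ln(13.8/9.1) = 0.4164
Ea = 8.314 * 0.4164 / 1.4438e-04 = 23977.3550 J/mol
Ea = 23.98 kJ/mol

23.98 kJ/mol


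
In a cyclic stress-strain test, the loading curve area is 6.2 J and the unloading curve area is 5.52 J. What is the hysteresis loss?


Hysteresis loss = loading - unloading
= 6.2 - 5.52
= 0.68 J

0.68 J


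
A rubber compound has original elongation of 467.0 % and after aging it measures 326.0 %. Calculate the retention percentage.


Retention = aged / original * 100
= 326.0 / 467.0 * 100
= 69.8%

69.8%


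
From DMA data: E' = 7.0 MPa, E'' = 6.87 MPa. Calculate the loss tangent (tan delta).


tan delta = E'' / E'
= 6.87 / 7.0
= 0.9814

tan delta = 0.9814


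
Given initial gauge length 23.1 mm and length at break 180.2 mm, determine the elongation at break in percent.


Elongation = (Lf - L0) / L0 * 100
= (180.2 - 23.1) / 23.1 * 100
= 157.1 / 23.1 * 100
= 680.1%

680.1%


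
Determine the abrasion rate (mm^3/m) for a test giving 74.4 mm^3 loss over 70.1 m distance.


Rate = volume_loss / distance
= 74.4 / 70.1
= 1.061 mm^3/m

1.061 mm^3/m


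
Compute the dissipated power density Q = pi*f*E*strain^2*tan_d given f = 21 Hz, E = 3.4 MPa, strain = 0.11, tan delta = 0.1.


Q = pi * f * E * strain^2 * tan_d
= pi * 21 * 3.4 * 0.11^2 * 0.1
= pi * 21 * 3.4 * 0.0121 * 0.1
= 0.2714

Q = 0.2714


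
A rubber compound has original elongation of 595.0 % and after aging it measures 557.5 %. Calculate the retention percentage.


Retention = aged / original * 100
= 557.5 / 595.0 * 100
= 93.7%

93.7%


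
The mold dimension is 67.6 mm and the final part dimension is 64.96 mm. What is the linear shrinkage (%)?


Shrinkage = (mold - part) / mold * 100
= (67.6 - 64.96) / 67.6 * 100
= 2.64 / 67.6 * 100
= 3.91%

3.91%


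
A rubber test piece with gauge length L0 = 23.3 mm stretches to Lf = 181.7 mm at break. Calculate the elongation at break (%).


Elongation = (Lf - L0) / L0 * 100
= (181.7 - 23.3) / 23.3 * 100
= 158.4 / 23.3 * 100
= 679.8%

679.8%


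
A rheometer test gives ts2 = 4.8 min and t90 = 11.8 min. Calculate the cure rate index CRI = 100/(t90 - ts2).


CRI = 100 / (t90 - ts2)
= 100 / (11.8 - 4.8)
= 100 / 7.0
= 14.29 min^-1

14.29 min^-1


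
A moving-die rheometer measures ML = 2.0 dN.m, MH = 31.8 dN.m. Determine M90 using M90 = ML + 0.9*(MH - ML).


M90 = ML + 0.9 * (MH - ML)
M90 = 2.0 + 0.9 * (31.8 - 2.0)
M90 = 2.0 + 0.9 * 29.8
M90 = 28.82 dN.m

28.82 dN.m


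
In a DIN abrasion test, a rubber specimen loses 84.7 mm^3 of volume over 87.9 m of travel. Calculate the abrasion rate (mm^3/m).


Rate = volume_loss / distance
= 84.7 / 87.9
= 0.964 mm^3/m

0.964 mm^3/m


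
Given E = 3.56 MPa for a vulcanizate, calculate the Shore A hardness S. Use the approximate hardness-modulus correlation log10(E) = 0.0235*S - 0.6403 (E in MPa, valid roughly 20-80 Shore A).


log10(E) = 0.0235*S - 0.6403  =>  S = (log10(E) + 0.6403) / 0.0235
log10(3.56) = 0.551450
S = (0.551450 + 0.6403) / 0.0235 = 1.191750 / 0.0235
S = 50.7

Shore A = 50.7


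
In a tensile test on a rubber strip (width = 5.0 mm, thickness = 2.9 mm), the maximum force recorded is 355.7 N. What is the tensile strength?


Area = width * thickness = 5.0 * 2.9 = 14.5 mm^2
TS = force / area = 355.7 / 14.5 = 24.53 MPa

24.53 MPa


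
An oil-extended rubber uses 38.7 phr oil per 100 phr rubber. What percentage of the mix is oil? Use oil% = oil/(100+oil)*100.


Oil % = oil / (100 + oil) * 100
= 38.7 / (100 + 38.7) * 100
= 38.7 / 138.7 * 100
= 27.9%

27.9%


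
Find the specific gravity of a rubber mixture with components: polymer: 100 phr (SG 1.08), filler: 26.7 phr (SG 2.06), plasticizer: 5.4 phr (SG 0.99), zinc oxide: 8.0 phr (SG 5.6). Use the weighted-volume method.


Sum of weights = 140.1
Volume contributions:
  polymer: 100/1.08 = 92.5926
  filler: 26.7/2.06 = 12.9612
  plasticizer: 5.4/0.99 = 5.4545
  zinc oxide: 8.0/5.6 = 1.4286
Sum of volumes = 112.4369
SG = 140.1 / 112.4369 = 1.246

SG = 1.246


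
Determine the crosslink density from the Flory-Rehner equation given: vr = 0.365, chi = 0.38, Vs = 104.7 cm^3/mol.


ln(1 - vr) = ln(1 - 0.365) = -0.4541
Numerator = -((-0.4541) + 0.365 + 0.38 * 0.365^2) = 0.0385
Denominator = 104.7 * (0.365^(1/3) - 0.365/2) = 55.7168
nu = 0.0385 / 55.7168 = 6.9108e-04 mol/cm^3

6.9108e-04 mol/cm^3


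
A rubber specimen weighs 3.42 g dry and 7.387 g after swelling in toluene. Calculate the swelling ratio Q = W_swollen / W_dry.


Q = W_swollen / W_dry
Q = 7.387 / 3.42
Q = 2.16

Q = 2.16


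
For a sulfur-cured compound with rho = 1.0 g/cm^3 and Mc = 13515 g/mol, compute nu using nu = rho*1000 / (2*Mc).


nu = rho * 1000 / (2 * Mc)
nu = 1.0 * 1000 / (2 * 13515)
nu = 1000.0 / 27030
nu = 0.0370 mol/L

0.0370 mol/L


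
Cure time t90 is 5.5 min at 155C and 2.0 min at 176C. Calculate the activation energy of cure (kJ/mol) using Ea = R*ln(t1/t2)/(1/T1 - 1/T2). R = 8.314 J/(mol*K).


T1 = 428.15 K, T2 = 449.15 K
1/T1 - 1/T2 = 1.0920e-04
ln(t1/t2) = ln(5.5/2.0) = 1.0116
Ea = 8.314 * 1.0116 / 1.0920e-04 = 77017.1227 J/mol
Ea = 77.02 kJ/mol

77.02 kJ/mol


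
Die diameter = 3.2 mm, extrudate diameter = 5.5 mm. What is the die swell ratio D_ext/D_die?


Die swell ratio = D_extrudate / D_die
= 5.5 / 3.2
= 1.719

Die swell = 1.719


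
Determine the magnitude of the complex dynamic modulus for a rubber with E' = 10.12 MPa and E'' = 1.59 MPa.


|E*| = sqrt(E'^2 + E''^2)
= sqrt(10.12^2 + 1.59^2)
= sqrt(102.4144 + 2.5281)
= 10.244 MPa

10.244 MPa


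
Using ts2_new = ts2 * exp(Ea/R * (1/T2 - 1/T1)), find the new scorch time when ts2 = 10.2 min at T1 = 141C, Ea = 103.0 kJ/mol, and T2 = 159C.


Convert temperatures: T1 = 141 + 273.15 = 414.15 K, T2 = 159 + 273.15 = 432.15 K
ts2_new = 10.2 * exp(103000 / 8.314 * (1/432.15 - 1/414.15))
1/T2 - 1/T1 = -1.0057e-04
ts2_new = 2.93 min

2.93 min


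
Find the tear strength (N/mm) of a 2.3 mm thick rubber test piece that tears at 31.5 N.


Tear strength = force / thickness
= 31.5 / 2.3
= 13.7 N/mm

13.7 N/mm


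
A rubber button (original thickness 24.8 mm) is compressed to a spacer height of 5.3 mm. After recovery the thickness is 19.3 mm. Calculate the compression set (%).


CS = (t0 - recovered) / (t0 - ts) * 100
= (24.8 - 19.3) / (24.8 - 5.3) * 100
= 5.5 / 19.5 * 100
= 28.2%

28.2%


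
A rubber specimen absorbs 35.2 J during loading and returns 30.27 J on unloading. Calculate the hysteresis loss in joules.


Hysteresis loss = loading - unloading
= 35.2 - 30.27
= 4.93 J

4.93 J


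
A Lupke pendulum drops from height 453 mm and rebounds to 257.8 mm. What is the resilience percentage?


Resilience = h_rebound / h_drop * 100
= 257.8 / 453 * 100
= 56.9%

56.9%


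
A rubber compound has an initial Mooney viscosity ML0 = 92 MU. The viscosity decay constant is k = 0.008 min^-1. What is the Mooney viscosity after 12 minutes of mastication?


ML = ML0 * exp(-k * t)
ML = 92 * exp(-0.008 * 12)
ML = 92 * 0.9085
ML = 83.58 MU

83.58 MU


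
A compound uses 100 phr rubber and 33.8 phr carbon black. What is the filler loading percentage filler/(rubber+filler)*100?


Filler % = filler / (rubber + filler) * 100
= 33.8 / (100 + 33.8) * 100
= 33.8 / 133.8 * 100
= 25.26%

25.26%


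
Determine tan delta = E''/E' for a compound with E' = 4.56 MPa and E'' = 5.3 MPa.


tan delta = E'' / E'
= 5.3 / 4.56
= 1.1623

tan delta = 1.1623


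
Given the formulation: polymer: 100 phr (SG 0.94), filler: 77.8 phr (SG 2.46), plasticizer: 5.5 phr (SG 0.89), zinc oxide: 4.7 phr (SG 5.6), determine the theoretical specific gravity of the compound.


Sum of weights = 188.0
Volume contributions:
  polymer: 100/0.94 = 106.3830
  filler: 77.8/2.46 = 31.6260
  plasticizer: 5.5/0.89 = 6.1798
  zinc oxide: 4.7/5.6 = 0.8393
Sum of volumes = 145.0281
SG = 188.0 / 145.0281 = 1.296

SG = 1.296


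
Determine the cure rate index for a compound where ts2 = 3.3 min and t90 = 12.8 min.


CRI = 100 / (t90 - ts2)
= 100 / (12.8 - 3.3)
= 100 / 9.5
= 10.53 min^-1

10.53 min^-1


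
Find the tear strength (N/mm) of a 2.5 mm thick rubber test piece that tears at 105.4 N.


Tear strength = force / thickness
= 105.4 / 2.5
= 42.16 N/mm

42.16 N/mm


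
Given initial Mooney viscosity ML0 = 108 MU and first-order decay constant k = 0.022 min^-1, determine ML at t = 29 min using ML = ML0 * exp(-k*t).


ML = ML0 * exp(-k * t)
ML = 108 * exp(-0.022 * 29)
ML = 108 * 0.5283
ML = 57.06 MU

57.06 MU


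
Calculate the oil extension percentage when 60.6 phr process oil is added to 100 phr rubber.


Oil % = oil / (100 + oil) * 100
= 60.6 / (100 + 60.6) * 100
= 60.6 / 160.6 * 100
= 37.73%

37.73%


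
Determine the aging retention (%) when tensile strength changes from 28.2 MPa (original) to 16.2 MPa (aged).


Retention = aged / original * 100
= 16.2 / 28.2 * 100
= 57.4%

57.4%


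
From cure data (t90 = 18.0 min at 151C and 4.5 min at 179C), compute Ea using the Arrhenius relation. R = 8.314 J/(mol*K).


T1 = 424.15 K, T2 = 452.15 K
1/T1 - 1/T2 = 1.4600e-04
ln(t1/t2) = ln(18.0/4.5) = 1.3863
Ea = 8.314 * 1.3863 / 1.4600e-04 = 78942.2412 J/mol
Ea = 78.94 kJ/mol

78.94 kJ/mol


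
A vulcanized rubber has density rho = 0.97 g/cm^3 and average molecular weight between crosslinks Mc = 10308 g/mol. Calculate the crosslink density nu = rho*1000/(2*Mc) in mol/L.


nu = rho * 1000 / (2 * Mc)
nu = 0.97 * 1000 / (2 * 10308)
nu = 970.0 / 20616
nu = 0.0471 mol/L

0.0471 mol/L


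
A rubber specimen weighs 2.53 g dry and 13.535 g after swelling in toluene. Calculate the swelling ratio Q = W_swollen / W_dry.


Q = W_swollen / W_dry
Q = 13.535 / 2.53
Q = 5.35

Q = 5.35


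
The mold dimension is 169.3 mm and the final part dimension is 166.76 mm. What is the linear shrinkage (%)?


Shrinkage = (mold - part) / mold * 100
= (169.3 - 166.76) / 169.3 * 100
= 2.54 / 169.3 * 100
= 1.5%

1.5%


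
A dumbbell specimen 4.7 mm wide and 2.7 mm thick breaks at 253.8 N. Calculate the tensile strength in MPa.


Area = width * thickness = 4.7 * 2.7 = 12.69 mm^2
TS = force / area = 253.8 / 12.69 = 20.0 MPa

20.0 MPa


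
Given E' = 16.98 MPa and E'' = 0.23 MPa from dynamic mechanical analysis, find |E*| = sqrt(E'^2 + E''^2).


|E*| = sqrt(E'^2 + E''^2)
= sqrt(16.98^2 + 0.23^2)
= sqrt(288.3204 + 0.0529)
= 16.982 MPa

16.982 MPa


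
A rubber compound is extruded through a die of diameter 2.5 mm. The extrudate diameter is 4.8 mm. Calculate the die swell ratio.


Die swell ratio = D_extrudate / D_die
= 4.8 / 2.5
= 1.92

Die swell = 1.92


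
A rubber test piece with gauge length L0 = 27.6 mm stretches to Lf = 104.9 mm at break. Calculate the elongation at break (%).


Elongation = (Lf - L0) / L0 * 100
= (104.9 - 27.6) / 27.6 * 100
= 77.3 / 27.6 * 100
= 280.1%

280.1%


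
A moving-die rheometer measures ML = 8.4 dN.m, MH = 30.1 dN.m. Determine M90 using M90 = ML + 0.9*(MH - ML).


M90 = ML + 0.9 * (MH - ML)
M90 = 8.4 + 0.9 * (30.1 - 8.4)
M90 = 8.4 + 0.9 * 21.7
M90 = 27.93 dN.m

27.93 dN.m


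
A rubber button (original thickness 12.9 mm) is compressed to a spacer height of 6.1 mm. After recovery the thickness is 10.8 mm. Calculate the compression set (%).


CS = (t0 - recovered) / (t0 - ts) * 100
= (12.9 - 10.8) / (12.9 - 6.1) * 100
= 2.1 / 6.8 * 100
= 30.9%

30.9%


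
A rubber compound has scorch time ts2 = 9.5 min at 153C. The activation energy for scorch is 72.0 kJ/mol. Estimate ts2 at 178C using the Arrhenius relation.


Convert temperatures: T1 = 153 + 273.15 = 426.15 K, T2 = 178 + 273.15 = 451.15 K
ts2_new = 9.5 * exp(72000 / 8.314 * (1/451.15 - 1/426.15))
1/T2 - 1/T1 = -1.3003e-04
ts2_new = 3.08 min

3.08 min


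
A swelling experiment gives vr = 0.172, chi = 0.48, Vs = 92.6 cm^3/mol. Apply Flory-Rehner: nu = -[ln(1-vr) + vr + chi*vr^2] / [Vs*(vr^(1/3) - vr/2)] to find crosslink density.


ln(1 - vr) = ln(1 - 0.172) = -0.1887
Numerator = -((-0.1887) + 0.172 + 0.48 * 0.172^2) = 0.0025
Denominator = 92.6 * (0.172^(1/3) - 0.172/2) = 43.5340
nu = 0.0025 / 43.5340 = 5.8387e-05 mol/cm^3

5.8387e-05 mol/cm^3


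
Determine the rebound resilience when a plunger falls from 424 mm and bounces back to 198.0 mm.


Resilience = h_rebound / h_drop * 100
= 198.0 / 424 * 100
= 46.7%

46.7%


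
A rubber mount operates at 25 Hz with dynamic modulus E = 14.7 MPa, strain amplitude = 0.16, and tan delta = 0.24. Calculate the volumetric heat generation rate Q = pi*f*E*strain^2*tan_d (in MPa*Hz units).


Q = pi * f * E * strain^2 * tan_d
= pi * 25 * 14.7 * 0.16^2 * 0.24
= pi * 25 * 14.7 * 0.0256 * 0.24
= 7.0935

Q = 7.0935


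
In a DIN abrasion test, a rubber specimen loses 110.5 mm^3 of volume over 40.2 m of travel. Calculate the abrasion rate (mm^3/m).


Rate = volume_loss / distance
= 110.5 / 40.2
= 2.749 mm^3/m

2.749 mm^3/m


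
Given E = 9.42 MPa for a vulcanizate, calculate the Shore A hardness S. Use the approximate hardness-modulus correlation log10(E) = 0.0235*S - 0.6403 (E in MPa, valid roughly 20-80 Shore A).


log10(E) = 0.0235*S - 0.6403  =>  S = (log10(E) + 0.6403) / 0.0235
log10(9.42) = 0.974051
S = (0.974051 + 0.6403) / 0.0235 = 1.614351 / 0.0235
S = 68.7

Shore A = 68.7


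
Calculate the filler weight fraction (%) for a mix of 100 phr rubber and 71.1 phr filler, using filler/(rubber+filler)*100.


Filler % = filler / (rubber + filler) * 100
= 71.1 / (100 + 71.1) * 100
= 71.1 / 171.1 * 100
= 41.55%

41.55%


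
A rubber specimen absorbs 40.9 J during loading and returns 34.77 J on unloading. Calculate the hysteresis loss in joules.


Hysteresis loss = loading - unloading
= 40.9 - 34.77
= 6.13 J

6.13 J


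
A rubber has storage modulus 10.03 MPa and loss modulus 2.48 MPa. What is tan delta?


tan delta = E'' / E'
= 2.48 / 10.03
= 0.2473

tan delta = 0.2473


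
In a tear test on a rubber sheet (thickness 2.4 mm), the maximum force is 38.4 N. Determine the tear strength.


Tear strength = force / thickness
= 38.4 / 2.4
= 16.0 N/mm

16.0 N/mm


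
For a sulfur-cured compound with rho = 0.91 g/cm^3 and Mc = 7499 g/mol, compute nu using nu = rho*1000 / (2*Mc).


nu = rho * 1000 / (2 * Mc)
nu = 0.91 * 1000 / (2 * 7499)
nu = 910.0 / 14998
nu = 0.0607 mol/L

0.0607 mol/L


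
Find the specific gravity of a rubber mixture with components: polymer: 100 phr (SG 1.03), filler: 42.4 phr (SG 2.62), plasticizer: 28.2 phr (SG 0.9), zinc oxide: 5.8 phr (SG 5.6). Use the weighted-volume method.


Sum of weights = 176.4
Volume contributions:
  polymer: 100/1.03 = 97.0874
  filler: 42.4/2.62 = 16.1832
  plasticizer: 28.2/0.9 = 31.3333
  zinc oxide: 5.8/5.6 = 1.0357
Sum of volumes = 145.6396
SG = 176.4 / 145.6396 = 1.211

SG = 1.211


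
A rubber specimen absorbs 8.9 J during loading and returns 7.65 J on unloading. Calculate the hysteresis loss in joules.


Hysteresis loss = loading - unloading
= 8.9 - 7.65
= 1.25 J

1.25 J


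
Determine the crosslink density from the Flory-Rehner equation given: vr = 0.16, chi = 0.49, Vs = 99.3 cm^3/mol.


ln(1 - vr) = ln(1 - 0.16) = -0.1744
Numerator = -((-0.1744) + 0.16 + 0.49 * 0.16^2) = 0.0018
Denominator = 99.3 * (0.16^(1/3) - 0.16/2) = 45.9643
nu = 0.0018 / 45.9643 = 3.9365e-05 mol/cm^3

3.9365e-05 mol/cm^3


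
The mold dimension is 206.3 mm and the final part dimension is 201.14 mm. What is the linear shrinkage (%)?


Shrinkage = (mold - part) / mold * 100
= (206.3 - 201.14) / 206.3 * 100
= 5.16 / 206.3 * 100
= 2.5%

2.5%


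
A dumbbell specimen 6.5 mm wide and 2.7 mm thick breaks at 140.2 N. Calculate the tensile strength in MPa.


Area = width * thickness = 6.5 * 2.7 = 17.55 mm^2
TS = force / area = 140.2 / 17.55 = 7.99 MPa

7.99 MPa


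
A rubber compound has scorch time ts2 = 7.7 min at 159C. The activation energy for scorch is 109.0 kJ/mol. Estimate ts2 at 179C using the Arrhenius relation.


Convert temperatures: T1 = 159 + 273.15 = 432.15 K, T2 = 179 + 273.15 = 452.15 K
ts2_new = 7.7 * exp(109000 / 8.314 * (1/452.15 - 1/432.15))
1/T2 - 1/T1 = -1.0236e-04
ts2_new = 2.01 min

2.01 min


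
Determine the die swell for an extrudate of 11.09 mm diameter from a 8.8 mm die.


Die swell ratio = D_extrudate / D_die
= 11.09 / 8.8
= 1.26

Die swell = 1.26


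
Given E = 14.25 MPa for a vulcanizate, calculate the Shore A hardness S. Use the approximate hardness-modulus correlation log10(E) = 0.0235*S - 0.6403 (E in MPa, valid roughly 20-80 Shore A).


log10(E) = 0.0235*S - 0.6403  =>  S = (log10(E) + 0.6403) / 0.0235
log10(14.25) = 1.153815
S = (1.153815 + 0.6403) / 0.0235 = 1.794115 / 0.0235
S = 76.3

Shore A = 76.3


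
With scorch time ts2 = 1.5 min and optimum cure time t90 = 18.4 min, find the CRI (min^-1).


CRI = 100 / (t90 - ts2)
= 100 / (18.4 - 1.5)
= 100 / 16.9
= 5.92 min^-1

5.92 min^-1


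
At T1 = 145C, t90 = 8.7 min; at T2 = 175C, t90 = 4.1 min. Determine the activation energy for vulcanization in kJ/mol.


T1 = 418.15 K, T2 = 448.15 K
1/T1 - 1/T2 = 1.6009e-04
ln(t1/t2) = ln(8.7/4.1) = 0.7523
Ea = 8.314 * 0.7523 / 1.6009e-04 = 39071.1452 J/mol
Ea = 39.07 kJ/mol

39.07 kJ/mol


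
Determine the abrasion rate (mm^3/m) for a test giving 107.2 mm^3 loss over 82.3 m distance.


Rate = volume_loss / distance
= 107.2 / 82.3
= 1.303 mm^3/m

1.303 mm^3/m


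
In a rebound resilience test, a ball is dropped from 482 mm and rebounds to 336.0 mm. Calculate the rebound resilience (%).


Resilience = h_rebound / h_drop * 100
= 336.0 / 482 * 100
= 69.7%

69.7%


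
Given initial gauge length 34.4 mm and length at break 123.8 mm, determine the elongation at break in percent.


Elongation = (Lf - L0) / L0 * 100
= (123.8 - 34.4) / 34.4 * 100
= 89.4 / 34.4 * 100
= 259.9%

259.9%


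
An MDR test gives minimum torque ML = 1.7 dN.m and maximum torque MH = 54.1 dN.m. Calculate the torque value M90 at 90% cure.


M90 = ML + 0.9 * (MH - ML)
M90 = 1.7 + 0.9 * (54.1 - 1.7)
M90 = 1.7 + 0.9 * 52.4
M90 = 48.86 dN.m

48.86 dN.m


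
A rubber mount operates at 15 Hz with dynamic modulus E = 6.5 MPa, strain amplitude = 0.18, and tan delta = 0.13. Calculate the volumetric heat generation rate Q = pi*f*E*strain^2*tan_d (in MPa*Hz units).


Q = pi * f * E * strain^2 * tan_d
= pi * 15 * 6.5 * 0.18^2 * 0.13
= pi * 15 * 6.5 * 0.0324 * 0.13
= 1.2902

Q = 1.2902


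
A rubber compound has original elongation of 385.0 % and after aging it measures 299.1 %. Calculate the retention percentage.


Retention = aged / original * 100
= 299.1 / 385.0 * 100
= 77.7%

77.7%


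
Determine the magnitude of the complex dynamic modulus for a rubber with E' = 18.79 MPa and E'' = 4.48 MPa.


|E*| = sqrt(E'^2 + E''^2)
= sqrt(18.79^2 + 4.48^2)
= sqrt(353.0641 + 20.0704)
= 19.317 MPa

19.317 MPa


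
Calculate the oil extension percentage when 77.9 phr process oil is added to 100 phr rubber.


Oil % = oil / (100 + oil) * 100
= 77.9 / (100 + 77.9) * 100
= 77.9 / 177.9 * 100
= 43.79%

43.79%


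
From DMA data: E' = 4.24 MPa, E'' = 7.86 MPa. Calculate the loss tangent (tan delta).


tan delta = E'' / E'
= 7.86 / 4.24
= 1.8538

tan delta = 1.8538


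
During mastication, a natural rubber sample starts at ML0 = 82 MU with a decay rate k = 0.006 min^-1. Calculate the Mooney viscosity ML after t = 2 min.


ML = ML0 * exp(-k * t)
ML = 82 * exp(-0.006 * 2)
ML = 82 * 0.9881
ML = 81.02 MU

81.02 MU


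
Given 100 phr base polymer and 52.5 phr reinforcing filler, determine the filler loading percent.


Filler % = filler / (rubber + filler) * 100
= 52.5 / (100 + 52.5) * 100
= 52.5 / 152.5 * 100
= 34.43%

34.43%


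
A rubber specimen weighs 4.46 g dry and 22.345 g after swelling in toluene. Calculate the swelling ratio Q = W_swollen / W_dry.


Q = W_swollen / W_dry
Q = 22.345 / 4.46
Q = 5.01

Q = 5.01


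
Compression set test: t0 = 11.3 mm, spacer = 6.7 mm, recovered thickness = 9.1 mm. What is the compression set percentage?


CS = (t0 - recovered) / (t0 - ts) * 100
= (11.3 - 9.1) / (11.3 - 6.7) * 100
= 2.2 / 4.6 * 100
= 47.8%

47.8%


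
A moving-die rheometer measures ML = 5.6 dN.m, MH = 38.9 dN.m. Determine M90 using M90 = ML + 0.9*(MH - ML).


M90 = ML + 0.9 * (MH - ML)
M90 = 5.6 + 0.9 * (38.9 - 5.6)
M90 = 5.6 + 0.9 * 33.3
M90 = 35.57 dN.m

35.57 dN.m


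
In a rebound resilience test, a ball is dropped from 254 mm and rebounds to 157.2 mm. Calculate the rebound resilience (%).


Resilience = h_rebound / h_drop * 100
= 157.2 / 254 * 100
= 61.9%

61.9%


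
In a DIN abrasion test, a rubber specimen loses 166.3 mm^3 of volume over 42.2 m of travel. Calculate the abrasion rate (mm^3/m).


Rate = volume_loss / distance
= 166.3 / 42.2
= 3.941 mm^3/m

3.941 mm^3/m


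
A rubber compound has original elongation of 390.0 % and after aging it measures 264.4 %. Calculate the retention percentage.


Retention = aged / original * 100
= 264.4 / 390.0 * 100
= 67.8%

67.8%


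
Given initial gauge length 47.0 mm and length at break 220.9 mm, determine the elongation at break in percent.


Elongation = (Lf - L0) / L0 * 100
= (220.9 - 47.0) / 47.0 * 100
= 173.9 / 47.0 * 100
= 370.0%

370.0%


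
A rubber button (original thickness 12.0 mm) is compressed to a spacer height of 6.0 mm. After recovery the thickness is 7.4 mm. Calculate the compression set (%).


CS = (t0 - recovered) / (t0 - ts) * 100
= (12.0 - 7.4) / (12.0 - 6.0) * 100
= 4.6 / 6.0 * 100
= 76.7%

76.7%


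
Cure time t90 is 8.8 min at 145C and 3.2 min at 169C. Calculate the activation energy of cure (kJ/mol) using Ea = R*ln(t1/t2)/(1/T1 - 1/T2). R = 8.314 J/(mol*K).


T1 = 418.15 K, T2 = 442.15 K
1/T1 - 1/T2 = 1.2981e-04
ln(t1/t2) = ln(8.8/3.2) = 1.0116
Ea = 8.314 * 1.0116 / 1.2981e-04 = 64790.2597 J/mol
Ea = 64.79 kJ/mol

64.79 kJ/mol


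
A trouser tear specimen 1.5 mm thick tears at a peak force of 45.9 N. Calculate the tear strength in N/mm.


Tear strength = force / thickness
= 45.9 / 1.5
= 30.6 N/mm

30.6 N/mm


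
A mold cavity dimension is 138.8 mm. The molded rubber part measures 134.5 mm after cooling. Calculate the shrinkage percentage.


Shrinkage = (mold - part) / mold * 100
= (138.8 - 134.5) / 138.8 * 100
= 4.3 / 138.8 * 100
= 3.1%

3.1%
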